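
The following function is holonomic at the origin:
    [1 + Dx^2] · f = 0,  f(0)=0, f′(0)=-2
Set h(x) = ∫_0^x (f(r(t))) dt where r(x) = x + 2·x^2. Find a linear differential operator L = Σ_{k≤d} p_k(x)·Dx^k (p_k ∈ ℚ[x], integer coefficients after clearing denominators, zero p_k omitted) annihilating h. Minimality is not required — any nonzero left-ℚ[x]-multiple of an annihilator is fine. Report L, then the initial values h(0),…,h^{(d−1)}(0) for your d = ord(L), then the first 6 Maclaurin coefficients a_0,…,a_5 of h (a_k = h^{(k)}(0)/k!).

f: a_k = 0, -2, 0, 1/3, 0, -1/60, …
Substitute x→r, Dx→(1/r')Dx; clear ⇒ L₀.
h=∫₀ˣh₀: take L = L₀·Dx.
L = (1 + 12·x + 48·x^2 + 64·x^3)·Dx - 4·Dx^2 + (1 + 4·x)·Dx^3  (order 3).
h: a_k = 0, 0, -1, -4/3, 1/12, 2/5, …
ICs: h(0) = 0, h′(0) = 0, h′′(0) = -2.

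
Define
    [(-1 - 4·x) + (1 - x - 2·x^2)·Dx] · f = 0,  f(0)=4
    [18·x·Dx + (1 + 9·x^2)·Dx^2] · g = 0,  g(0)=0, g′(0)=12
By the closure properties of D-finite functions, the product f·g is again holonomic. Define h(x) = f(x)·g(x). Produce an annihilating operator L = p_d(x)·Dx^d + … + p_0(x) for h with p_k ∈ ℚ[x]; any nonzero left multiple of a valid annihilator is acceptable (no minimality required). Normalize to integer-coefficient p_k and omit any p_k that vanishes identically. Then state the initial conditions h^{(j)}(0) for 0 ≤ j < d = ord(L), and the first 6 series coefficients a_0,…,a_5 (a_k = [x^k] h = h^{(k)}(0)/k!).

f: a_k = 4, 4, 12, 20, 44, 84, …
g: a_k = 0, 12, 0, -36, 0, 972/5, …
f·g: L₀ = L_f ⊗_s L_g, ord ≤ 1·2.
L = (4 + 18·x + 108·x^2) + (2 - 10·x + 36·x^2 + 108·x^3)·Dx + (-1 + x - 7·x^2 + 9·x^3 + 18·x^4)·Dx^2  (order 2).
h: a_k = 0, 48, 48, 0, 96, 4368/5, …
ICs: h(0) = 0, h′(0) = 48.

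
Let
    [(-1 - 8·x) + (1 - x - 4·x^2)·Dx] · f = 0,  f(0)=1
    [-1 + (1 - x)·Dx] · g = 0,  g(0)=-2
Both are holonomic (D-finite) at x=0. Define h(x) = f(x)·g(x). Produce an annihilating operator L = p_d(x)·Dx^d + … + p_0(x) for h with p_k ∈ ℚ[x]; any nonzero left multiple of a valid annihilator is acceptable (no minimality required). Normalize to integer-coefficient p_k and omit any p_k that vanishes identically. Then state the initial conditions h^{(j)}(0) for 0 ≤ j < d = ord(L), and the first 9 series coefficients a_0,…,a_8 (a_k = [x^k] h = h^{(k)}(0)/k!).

f: a_k = 1, 1, 5, 9, 29, 65, 181, 441, 1165, …
g: a_k = -2, -2, -2, -2, -2, -2, -2, -2, -2, …
Sym-product of L_f,L_g gives L₀ (≤ ord 1).
L = (-2 - 6·x + 12·x^2) + (1 - 2·x - 3·x^2 + 4·x^3)·Dx  (order 1).
h: a_k = -2, -4, -14, -32, -90, -220, -582, -1464, -3794, …
ICs: h(0) = -2.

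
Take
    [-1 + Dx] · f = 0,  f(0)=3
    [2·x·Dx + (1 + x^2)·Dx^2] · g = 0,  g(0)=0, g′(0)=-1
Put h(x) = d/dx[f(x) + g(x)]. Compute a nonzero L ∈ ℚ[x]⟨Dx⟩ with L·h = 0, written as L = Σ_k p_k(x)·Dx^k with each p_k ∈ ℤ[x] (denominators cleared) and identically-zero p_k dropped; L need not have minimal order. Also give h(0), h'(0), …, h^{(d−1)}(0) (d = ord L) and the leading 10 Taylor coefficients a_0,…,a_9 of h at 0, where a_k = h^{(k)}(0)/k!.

L = (2 - 4·x - 2·x^2) + (-3 + 3·x + x^2 - x^3)·Dx + (1 + x + x^2 + x^3)·Dx^2  (order 2).
h: a_k = 2, 3, 5/2, 1/2, -7/8, 1/40, 241/240, 1/1680, -13439/13440, 1/120960, …
ICs: h(0) = 2, h′(0) = 3.

f: a_k = 3, 3, 3/2, 1/2, 1/8, 1/40, 1/240, 1/1680, 1/13440, 1/120960, …
g: a_k = 0, -1, 0, 1/3, 0, -1/5, 0, 1/7, 0, -1/9, …
L₀ := lclm(L_f,L_g); ord L₀ ≤ 1+2.
h=h₀': d/dx-closure on L₀ ⇒ L.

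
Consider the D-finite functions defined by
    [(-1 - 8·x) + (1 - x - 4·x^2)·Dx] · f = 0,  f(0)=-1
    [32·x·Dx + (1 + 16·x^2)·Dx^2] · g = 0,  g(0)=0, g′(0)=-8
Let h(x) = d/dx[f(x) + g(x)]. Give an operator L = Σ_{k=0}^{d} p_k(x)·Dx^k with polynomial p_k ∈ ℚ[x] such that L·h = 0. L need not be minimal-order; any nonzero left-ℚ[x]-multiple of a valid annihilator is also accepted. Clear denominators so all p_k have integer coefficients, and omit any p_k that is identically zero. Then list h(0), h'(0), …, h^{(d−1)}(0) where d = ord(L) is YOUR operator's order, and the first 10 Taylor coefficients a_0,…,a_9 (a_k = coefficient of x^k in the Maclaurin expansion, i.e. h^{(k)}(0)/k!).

f: a_k = -1, -1, -5, -9, -29, -65, -181, -441, -1165, -2929, …
g: a_k = 0, -8, 0, 128/3, 0, -2048/5, 0, 32768/7, 0, -524288/9, …
h₀=f+g: left-lcm gives L₀, ord ≤ 3.
Derive L from L₀ (diff closure).
L = (-160 + 640·x + 14848·x^2 + 36864·x^3 + 178176·x^4 + 98304·x^6) + (43 + 336·x + 16·x^2 + 3072·x^3 + 35072·x^4 + 124928·x^5 + 12288·x^6 + 98304·x^7)·Dx + (-5 - 23·x - 272·x^2 - 16·x^3 - 2368·x^4 + 5888·x^5 + 12288·x^6 + 4096·x^7 + 16384·x^8)·Dx^2  (order 2).
h: a_k = -9, -10, 101, -116, -2373, -1086, 29681, -9320, -550649, -75890, …
ICs: h(0) = -9, h′(0) = -10.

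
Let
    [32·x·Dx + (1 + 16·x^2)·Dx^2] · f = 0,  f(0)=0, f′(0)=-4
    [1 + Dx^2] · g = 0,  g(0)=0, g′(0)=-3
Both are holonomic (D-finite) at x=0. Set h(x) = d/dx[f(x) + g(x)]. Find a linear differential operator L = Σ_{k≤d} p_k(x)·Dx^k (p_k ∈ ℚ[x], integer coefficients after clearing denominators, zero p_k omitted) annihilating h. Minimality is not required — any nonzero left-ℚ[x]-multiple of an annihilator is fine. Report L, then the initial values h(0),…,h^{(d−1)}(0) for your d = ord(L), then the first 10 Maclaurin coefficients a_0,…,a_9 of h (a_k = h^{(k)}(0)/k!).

L = (-6112·x + 99328·x^3 + 8192·x^5) + (-31 + 1072·x^2 + 25344·x^4 + 4096·x^6)·Dx + (-6112·x + 99328·x^3 + 8192·x^5)·Dx^2 + (-31 + 1072·x^2 + 25344·x^4 + 4096·x^6)·Dx^3  (order 3).
h: a_k = -7, 0, 131/2, 0, -8193/8, 0, 3932161/240, 0, -3523215361/13440, 0, …
ICs: h(0) = -7, h′(0) = 0, h′′(0) = 131.

f: a_k = 0, -4, 0, 64/3, 0, -1024/5, 0, 16384/7, 0, -262144/9, …
g: a_k = 0, -3, 0, 1/2, 0, -1/40, 0, 1/1680, 0, -1/120960, …
f+g: L₀ = lclm(L_f,L_g), ord ≤ 2+2.
Differentiate: ansatz ord ≤ ord L₀ ⇒ L.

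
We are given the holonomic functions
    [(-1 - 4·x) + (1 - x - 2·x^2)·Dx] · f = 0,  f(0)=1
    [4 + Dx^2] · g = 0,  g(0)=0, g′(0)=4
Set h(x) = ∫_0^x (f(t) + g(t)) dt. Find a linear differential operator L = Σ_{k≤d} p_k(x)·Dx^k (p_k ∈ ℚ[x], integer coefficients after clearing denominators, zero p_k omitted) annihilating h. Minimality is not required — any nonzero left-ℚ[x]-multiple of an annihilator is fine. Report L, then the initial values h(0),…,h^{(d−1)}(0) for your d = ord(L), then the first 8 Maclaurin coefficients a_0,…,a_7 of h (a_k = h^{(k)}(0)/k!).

L = (68 + 304·x + 200·x^2 + 320·x^3 + 160·x^4 + 128·x^5)·Dx + (-20 + 12·x + 24·x^2 + 8·x^3 + 48·x^4 + 96·x^5 + 64·x^6)·Dx^2 + (17 + 76·x + 50·x^2 + 80·x^3 + 40·x^4 + 32·x^5)·Dx^3 + (-5 + 3·x + 6·x^2 + 2·x^3 + 12·x^4 + 24·x^5 + 16·x^6)·Dx^4  (order 4).
h: a_k = 0, 1, 5/2, 1, 7/12, 11/5, 323/90, 43/7, …
ICs: h(0) = 0, h′(0) = 1, h′′(0) = 5, h′′′(0) = 6.

f: a_k = 1, 1, 3, 5, 11, 21, 43, 85, …
g: a_k = 0, 4, 0, -8/3, 0, 8/15, 0, -16/315, …
Weyl lclm of L_f,L_g ⇒ L₀ (ord ≤ 3).
∫: right-multiply L₀ by Dx.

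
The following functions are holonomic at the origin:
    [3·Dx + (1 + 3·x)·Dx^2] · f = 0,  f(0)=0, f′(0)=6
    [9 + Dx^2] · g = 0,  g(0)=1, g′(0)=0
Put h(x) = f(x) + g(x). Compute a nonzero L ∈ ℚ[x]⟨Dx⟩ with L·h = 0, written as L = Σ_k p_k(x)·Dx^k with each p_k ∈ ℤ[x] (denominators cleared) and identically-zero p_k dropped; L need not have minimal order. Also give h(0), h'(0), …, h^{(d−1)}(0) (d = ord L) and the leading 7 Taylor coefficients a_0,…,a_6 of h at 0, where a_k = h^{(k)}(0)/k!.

f: a_k = 0, 6, -9, 18, -81/2, 486/5, -243, …
g: a_k = 1, 0, -9/2, 0, 27/8, 0, -81/80, …
L₀ := lclm(L_f,L_g); ord L₀ ≤ 2+2.
L = (63 + 54·x + 81·x^2)·Dx + (9 + 45·x + 81·x^2 + 81·x^3)·Dx^2 + (7 + 6·x + 9·x^2)·Dx^3 + (1 + 5·x + 9·x^2 + 9·x^3)·Dx^4  (order 4).
h: a_k = 1, 6, -27/2, 18, -297/8, 486/5, -19521/80, …
ICs: h(0) = 1, h′(0) = 6, h′′(0) = -27, h′′′(0) = 108.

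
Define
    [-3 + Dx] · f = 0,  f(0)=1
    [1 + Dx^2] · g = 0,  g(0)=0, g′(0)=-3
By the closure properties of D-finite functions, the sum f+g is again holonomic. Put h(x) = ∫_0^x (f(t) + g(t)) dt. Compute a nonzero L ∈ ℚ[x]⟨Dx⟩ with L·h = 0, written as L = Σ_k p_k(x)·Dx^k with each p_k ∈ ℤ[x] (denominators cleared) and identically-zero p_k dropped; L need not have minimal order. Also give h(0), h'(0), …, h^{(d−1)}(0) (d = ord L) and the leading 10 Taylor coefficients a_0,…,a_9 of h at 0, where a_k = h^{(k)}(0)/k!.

L = -3·Dx + Dx^2 - 3·Dx^3 + Dx^4  (order 4).
h: a_k = 0, 1, 0, 3/2, 5/4, 27/40, 1/3, 81/560, 73/1344, 81/4480, …
ICs: h(0) = 0, h′(0) = 1, h′′(0) = 0, h′′′(0) = 9.

f: a_k = 1, 3, 9/2, 9/2, 27/8, 81/40, 81/80, 243/560, 729/4480, 243/4480, …
g: a_k = 0, -3, 0, 1/2, 0, -1/40, 0, 1/1680, 0, -1/120960, …
h₀=f+g: left-lcm gives L₀, ord ≤ 3.
∫: right-multiply L₀ by Dx.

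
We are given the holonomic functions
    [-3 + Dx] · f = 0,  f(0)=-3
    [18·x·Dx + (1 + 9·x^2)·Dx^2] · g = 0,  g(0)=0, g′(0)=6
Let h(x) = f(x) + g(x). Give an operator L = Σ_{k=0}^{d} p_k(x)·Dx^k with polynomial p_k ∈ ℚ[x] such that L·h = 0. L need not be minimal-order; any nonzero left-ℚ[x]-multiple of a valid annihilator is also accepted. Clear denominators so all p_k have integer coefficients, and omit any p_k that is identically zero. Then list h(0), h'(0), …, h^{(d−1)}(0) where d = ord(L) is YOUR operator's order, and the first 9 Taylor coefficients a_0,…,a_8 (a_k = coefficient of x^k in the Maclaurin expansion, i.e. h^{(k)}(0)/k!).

L = (18 - 108·x - 162·x^2)·Dx + (-9 + 27·x + 27·x^2 - 81·x^3)·Dx^2 + (1 + 3·x + 9·x^2 + 27·x^3)·Dx^3  (order 3).
h: a_k = -3, -3, -27/2, -63/2, -81/8, 729/8, -243/80, -350649/560, -2187/4480, …
ICs: h(0) = -3, h′(0) = -3, h′′(0) = -27.

f: a_k = -3, -9, -27/2, -27/2, -81/8, -243/40, -243/80, -729/560, -2187/4480, …
g: a_k = 0, 6, 0, -18, 0, 486/5, 0, -4374/7, 0, …
L₀ := lclm(L_f,L_g); ord L₀ ≤ 1+2.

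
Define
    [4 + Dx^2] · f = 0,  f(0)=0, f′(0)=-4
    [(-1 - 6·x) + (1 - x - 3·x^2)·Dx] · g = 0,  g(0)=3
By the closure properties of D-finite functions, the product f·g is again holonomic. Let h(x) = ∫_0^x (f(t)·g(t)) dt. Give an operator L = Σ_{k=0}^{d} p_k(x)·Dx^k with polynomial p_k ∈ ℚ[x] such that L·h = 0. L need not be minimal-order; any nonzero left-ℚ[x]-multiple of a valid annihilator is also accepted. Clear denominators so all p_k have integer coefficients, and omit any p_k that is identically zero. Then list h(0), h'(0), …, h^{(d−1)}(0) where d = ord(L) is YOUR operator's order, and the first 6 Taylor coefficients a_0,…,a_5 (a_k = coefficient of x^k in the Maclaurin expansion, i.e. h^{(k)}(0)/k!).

L = (2 + 4·x + 12·x^2)·Dx + (2 + 12·x)·Dx^2 + (-1 + x + 3·x^2)·Dx^3  (order 3).
h: a_k = 0, 0, -6, -4, -10, -76/5, …
ICs: h(0) = 0, h′(0) = 0, h′′(0) = -12.

f: a_k = 0, -4, 0, 8/3, 0, -8/15, …
g: a_k = 3, 3, 12, 21, 57, 120, …
Product ⇒ symmetric product L₀, ord ≤ 2.
Integrate: L := L₀·Dx.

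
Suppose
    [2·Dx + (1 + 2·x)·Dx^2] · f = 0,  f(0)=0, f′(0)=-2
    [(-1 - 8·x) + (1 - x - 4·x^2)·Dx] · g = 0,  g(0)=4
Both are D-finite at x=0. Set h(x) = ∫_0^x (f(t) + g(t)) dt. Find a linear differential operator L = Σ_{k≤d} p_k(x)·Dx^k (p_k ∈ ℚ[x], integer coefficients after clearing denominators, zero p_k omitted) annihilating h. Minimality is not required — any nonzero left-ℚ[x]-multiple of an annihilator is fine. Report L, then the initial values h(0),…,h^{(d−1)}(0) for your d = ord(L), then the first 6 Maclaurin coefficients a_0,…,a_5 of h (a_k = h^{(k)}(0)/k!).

f: a_k = 0, -2, 2, -8/3, 4, -32/5, …
g: a_k = 4, 4, 20, 36, 116, 260, …
L₀ := lclm(L_f,L_g); ord L₀ ≤ 2+1.
h=∫h₀ ⇒ L = L₀·Dx.
L = (-94 - 644·x - 1664·x^2 - 1920·x^3 - 1536·x^4)·Dx^2 + (-23 - 324·x - 1448·x^2 - 3072·x^3 - 3904·x^4 - 2560·x^5)·Dx^3 + (6 + 35·x + 53·x^2 - 98·x^3 - 528·x^4 - 864·x^5 - 512·x^6)·Dx^4  (order 4).
h: a_k = 0, 4, 1, 22/3, 25/3, 24, …
ICs: h(0) = 0, h′(0) = 4, h′′(0) = 2, h′′′(0) = 44.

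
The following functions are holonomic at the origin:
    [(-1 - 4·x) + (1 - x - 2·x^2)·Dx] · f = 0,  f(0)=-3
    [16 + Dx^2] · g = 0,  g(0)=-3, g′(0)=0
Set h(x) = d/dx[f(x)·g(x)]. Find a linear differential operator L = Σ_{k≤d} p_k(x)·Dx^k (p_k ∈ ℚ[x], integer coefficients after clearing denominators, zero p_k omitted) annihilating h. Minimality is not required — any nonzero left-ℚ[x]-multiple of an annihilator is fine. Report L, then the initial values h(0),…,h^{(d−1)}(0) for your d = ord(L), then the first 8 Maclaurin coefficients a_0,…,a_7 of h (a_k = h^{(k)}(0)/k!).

f: a_k = -3, -3, -9, -15, -33, -63, -129, -255, …
g: a_k = -3, 0, 24, 0, -32, 0, 256/15, 0, …
Sym-product of L_f,L_g gives L₀ (≤ ord 2).
h=h₀': d/dx-closure on L₀ ⇒ L.
L = (4 - 128·x - 192·x^2 + 256·x^3 + 256·x^4) + (-5 - 12·x + 48·x^2 + 64·x^3)·Dx + (3 - 7·x - 10·x^2 + 16·x^3 + 16·x^4)·Dx^2  (order 2).
h: a_k = 9, -90, -81, -84, -375, -5046/5, -11137/5, -179192/35, …
ICs: h(0) = 9, h′(0) = -90.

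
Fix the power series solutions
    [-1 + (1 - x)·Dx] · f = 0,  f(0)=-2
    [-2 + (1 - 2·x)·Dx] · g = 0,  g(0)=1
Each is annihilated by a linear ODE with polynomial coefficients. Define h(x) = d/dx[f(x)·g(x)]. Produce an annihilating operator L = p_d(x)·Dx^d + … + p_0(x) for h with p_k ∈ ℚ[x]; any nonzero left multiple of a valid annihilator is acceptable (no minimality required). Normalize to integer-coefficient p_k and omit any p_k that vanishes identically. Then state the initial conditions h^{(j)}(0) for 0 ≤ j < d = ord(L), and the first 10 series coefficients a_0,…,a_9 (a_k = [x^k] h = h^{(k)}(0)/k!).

L = (14 - 36·x + 24·x^2) + (-3 + 13·x - 18·x^2 + 8·x^3)·Dx  (order 1).
h: a_k = -6, -28, -90, -248, -630, -1524, -3570, -8176, -18414, -40940, …
ICs: h(0) = -6.

f: a_k = -2, -2, -2, -2, -2, -2, -2, -2, -2, -2, …
g: a_k = 1, 2, 4, 8, 16, 32, 64, 128, 256, 512, …
h₀=f·g: eliminate ⇒ L₀, order ≤ 1·1.
Differentiate: ansatz ord ≤ ord L₀ ⇒ L.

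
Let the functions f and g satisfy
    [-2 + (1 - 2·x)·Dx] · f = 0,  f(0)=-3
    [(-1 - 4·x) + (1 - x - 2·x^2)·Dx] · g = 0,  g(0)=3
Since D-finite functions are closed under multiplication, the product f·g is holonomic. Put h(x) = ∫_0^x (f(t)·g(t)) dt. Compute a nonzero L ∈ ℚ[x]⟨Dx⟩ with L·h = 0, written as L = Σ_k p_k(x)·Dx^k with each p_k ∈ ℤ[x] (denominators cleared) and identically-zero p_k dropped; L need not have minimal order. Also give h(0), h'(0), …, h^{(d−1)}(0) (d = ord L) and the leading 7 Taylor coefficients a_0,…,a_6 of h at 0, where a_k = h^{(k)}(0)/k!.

f: a_k = -3, -6, -12, -24, -48, -96, -192, …
g: a_k = 3, 3, 9, 15, 33, 63, 129, …
L₀ := L_f ⊗_s L_g (sym. prod.), ord ≤ 1.
∫: right-multiply L₀ by Dx.
L = (3 + 6·x)·Dx + (-1 + x + 2·x^2)·Dx^2  (order 2).
h: a_k = 0, -9, -27/2, -27, -207/4, -513/5, -405/2, …
ICs: h(0) = 0, h′(0) = -9.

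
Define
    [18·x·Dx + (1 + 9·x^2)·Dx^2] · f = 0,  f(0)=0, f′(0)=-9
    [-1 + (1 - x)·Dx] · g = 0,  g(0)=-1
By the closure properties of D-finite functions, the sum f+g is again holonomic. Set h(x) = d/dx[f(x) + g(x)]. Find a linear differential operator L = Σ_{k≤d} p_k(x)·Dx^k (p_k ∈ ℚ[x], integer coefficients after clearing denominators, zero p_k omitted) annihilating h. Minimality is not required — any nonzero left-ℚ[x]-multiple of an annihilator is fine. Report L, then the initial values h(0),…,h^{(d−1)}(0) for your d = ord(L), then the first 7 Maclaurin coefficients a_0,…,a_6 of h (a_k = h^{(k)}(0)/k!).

L = (18 - 72·x - 486·x^2) + (-12 + 18·x + 180·x^2 - 486·x^3)·Dx + (1 + 8·x + 72·x^3 - 81·x^4)·Dx^2  (order 2).
h: a_k = -10, -2, 78, -4, -734, -6, 6554, …
ICs: h(0) = -10, h′(0) = -2.

f: a_k = 0, -9, 0, 27, 0, -729/5, 0, …
g: a_k = -1, -1, -1, -1, -1, -1, -1, …
Weyl lclm of L_f,L_g ⇒ L₀ (ord ≤ 3).
h₀' ⇒ L via d/dx closure of L₀.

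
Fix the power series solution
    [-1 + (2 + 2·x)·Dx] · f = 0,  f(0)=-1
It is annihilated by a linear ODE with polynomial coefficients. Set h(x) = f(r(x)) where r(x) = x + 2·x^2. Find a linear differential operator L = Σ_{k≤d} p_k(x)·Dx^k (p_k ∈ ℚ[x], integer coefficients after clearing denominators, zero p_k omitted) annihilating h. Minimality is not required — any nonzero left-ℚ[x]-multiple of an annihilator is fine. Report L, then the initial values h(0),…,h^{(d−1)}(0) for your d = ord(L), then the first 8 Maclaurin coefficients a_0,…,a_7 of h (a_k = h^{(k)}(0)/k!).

f: a_k = -1, -1/2, 1/8, -1/16, 5/128, -7/256, 21/1024, -33/2048, …
Substitute x→r, Dx→(1/r')Dx; clear ⇒ L₀.
L = (-1 - 4·x) + (2 + 2·x + 4·x^2)·Dx  (order 1).
h: a_k = -1, -1/2, -7/8, 7/16, 21/128, -119/256, 189/1024, 791/2048, …
ICs: h(0) = -1.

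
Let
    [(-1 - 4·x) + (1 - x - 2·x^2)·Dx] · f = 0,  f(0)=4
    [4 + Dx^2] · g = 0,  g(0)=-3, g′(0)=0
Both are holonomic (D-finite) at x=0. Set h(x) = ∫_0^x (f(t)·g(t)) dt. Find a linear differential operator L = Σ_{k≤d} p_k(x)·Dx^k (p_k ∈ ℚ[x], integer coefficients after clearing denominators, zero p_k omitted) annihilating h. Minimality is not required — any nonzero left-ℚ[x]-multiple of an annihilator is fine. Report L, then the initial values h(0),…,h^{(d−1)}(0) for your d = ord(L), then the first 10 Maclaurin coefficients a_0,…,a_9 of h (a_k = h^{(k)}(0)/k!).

f: a_k = 4, 4, 12, 20, 44, 84, 172, 340, 684, 1364, …
g: a_k = -3, 0, 6, 0, -2, 0, 4/15, 0, -2/105, 0, …
Product ⇒ symmetric product L₀, ord ≤ 2.
∫: right-multiply L₀ by Dx.
L = (4·x + 8·x^2)·Dx + (2 + 8·x)·Dx^2 + (-1 + x + 2·x^2)·Dx^3  (order 3).
h: a_k = 0, -12, -6, -4, -9, -68/5, -70/3, -4124/105, -2081/30, -116012/945, …
ICs: h(0) = 0, h′(0) = -12, h′′(0) = -12.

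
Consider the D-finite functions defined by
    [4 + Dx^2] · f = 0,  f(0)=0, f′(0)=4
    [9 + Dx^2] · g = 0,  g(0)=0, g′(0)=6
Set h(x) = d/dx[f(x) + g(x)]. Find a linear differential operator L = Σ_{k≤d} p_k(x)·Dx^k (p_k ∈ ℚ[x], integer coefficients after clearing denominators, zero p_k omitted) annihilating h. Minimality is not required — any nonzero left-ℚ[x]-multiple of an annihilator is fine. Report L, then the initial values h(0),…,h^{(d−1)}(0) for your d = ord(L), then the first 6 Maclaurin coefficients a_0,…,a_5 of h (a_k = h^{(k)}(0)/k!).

L = 36 + 13·Dx^2 + Dx^4  (order 4).
h: a_k = 10, 0, -35, 0, 275/12, 0, …
ICs: h(0) = 10, h′(0) = 0, h′′(0) = -70, h′′′(0) = 0.

f: a_k = 0, 4, 0, -8/3, 0, 8/15, …
g: a_k = 0, 6, 0, -9, 0, 81/20, …
f+g: L₀ = lclm(L_f,L_g), ord ≤ 2+2.
Derive L from L₀ (diff closure).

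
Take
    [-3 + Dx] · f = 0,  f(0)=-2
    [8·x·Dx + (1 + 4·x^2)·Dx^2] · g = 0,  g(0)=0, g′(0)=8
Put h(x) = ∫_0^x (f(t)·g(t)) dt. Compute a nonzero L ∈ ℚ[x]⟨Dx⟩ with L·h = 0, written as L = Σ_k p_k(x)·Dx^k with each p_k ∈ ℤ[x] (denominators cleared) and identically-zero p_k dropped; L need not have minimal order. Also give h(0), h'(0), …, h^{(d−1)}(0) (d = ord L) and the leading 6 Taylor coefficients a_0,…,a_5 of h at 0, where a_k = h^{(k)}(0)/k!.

f: a_k = -2, -6, -9, -9, -27/4, -81/20, …
g: a_k = 0, 8, 0, -32/3, 0, 128/5, …
f·g: L₀ = L_f ⊗_s L_g, ord ≤ 1·2.
h=∫h₀ ⇒ L = L₀·Dx.
L = (9 - 24·x + 36·x^2)·Dx + (-6 + 8·x - 24·x^2)·Dx^2 + (1 + 4·x^2)·Dx^3  (order 3).
h: a_k = 0, 0, -8, -16, -38/3, -8/5, …
ICs: h(0) = 0, h′(0) = 0, h′′(0) = -16.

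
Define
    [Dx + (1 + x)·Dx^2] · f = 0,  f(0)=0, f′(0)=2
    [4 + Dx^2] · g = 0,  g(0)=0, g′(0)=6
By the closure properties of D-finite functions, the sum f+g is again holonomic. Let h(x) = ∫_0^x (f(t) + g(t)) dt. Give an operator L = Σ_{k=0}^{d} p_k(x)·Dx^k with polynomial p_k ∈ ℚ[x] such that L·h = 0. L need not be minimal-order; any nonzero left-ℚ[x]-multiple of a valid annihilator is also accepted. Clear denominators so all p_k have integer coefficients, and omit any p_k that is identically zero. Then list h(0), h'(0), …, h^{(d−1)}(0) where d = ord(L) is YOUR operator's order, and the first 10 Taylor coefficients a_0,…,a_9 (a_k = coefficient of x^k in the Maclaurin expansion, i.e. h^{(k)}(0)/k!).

f: a_k = 0, 2, -1, 2/3, -1/2, 2/5, -1/3, 2/7, -1/4, 2/9, …
g: a_k = 0, 6, 0, -4, 0, 4/5, 0, -8/105, 0, 4/945, …
f+g: L₀ = lclm(L_f,L_g), ord ≤ 2+2.
Integrate: L := L₀·Dx.
L = (20 + 16·x + 8·x^2)·Dx^2 + (12 + 28·x + 24·x^2 + 8·x^3)·Dx^3 + (5 + 4·x + 2·x^2)·Dx^4 + (3 + 7·x + 6·x^2 + 2·x^3)·Dx^5  (order 5).
h: a_k = 0, 0, 4, -1/3, -5/6, -1/10, 1/5, -1/21, 11/420, -1/36, …
ICs: h(0) = 0, h′(0) = 0, h′′(0) = 8, h′′′(0) = -2, h′′′′(0) = -20.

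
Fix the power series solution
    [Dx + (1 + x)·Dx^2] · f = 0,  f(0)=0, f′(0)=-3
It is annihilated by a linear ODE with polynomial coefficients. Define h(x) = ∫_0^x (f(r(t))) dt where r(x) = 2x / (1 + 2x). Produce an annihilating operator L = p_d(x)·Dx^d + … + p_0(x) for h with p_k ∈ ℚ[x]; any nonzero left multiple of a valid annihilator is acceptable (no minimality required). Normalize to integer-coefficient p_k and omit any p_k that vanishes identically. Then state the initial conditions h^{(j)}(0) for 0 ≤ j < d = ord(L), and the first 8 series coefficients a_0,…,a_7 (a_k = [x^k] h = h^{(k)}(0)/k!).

f: a_k = 0, -3, 3/2, -1, 3/4, -3/5, 1/2, -3/7, …
Change of var in L_f (x↦r) gives L₀.
h=∫h₀ ⇒ L = L₀·Dx.
L = (6 + 16·x)·Dx^2 + (1 + 6·x + 8·x^2)·Dx^3  (order 3).
h: a_k = 0, 0, -3, 6, -14, 36, -496/5, 288, …
ICs: h(0) = 0, h′(0) = 0, h′′(0) = -6.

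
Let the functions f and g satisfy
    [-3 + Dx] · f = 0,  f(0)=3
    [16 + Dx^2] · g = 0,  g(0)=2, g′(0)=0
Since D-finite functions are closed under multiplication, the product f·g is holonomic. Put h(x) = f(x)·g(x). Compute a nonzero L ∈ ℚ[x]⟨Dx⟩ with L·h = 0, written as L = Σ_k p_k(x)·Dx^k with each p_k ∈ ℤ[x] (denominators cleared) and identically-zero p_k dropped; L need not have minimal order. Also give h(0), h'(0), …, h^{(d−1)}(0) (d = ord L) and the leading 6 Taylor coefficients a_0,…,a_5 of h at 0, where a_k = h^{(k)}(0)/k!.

L = 25 - 6·Dx + Dx^2  (order 2).
h: a_k = 6, 18, -21, -117, -527/4, -237/20, …
ICs: h(0) = 6, h′(0) = 18.

f: a_k = 3, 9, 27/2, 27/2, 81/8, 243/40, …
g: a_k = 2, 0, -16, 0, 64/3, 0, …
L₀ := L_f ⊗_s L_g (sym. prod.), ord ≤ 2.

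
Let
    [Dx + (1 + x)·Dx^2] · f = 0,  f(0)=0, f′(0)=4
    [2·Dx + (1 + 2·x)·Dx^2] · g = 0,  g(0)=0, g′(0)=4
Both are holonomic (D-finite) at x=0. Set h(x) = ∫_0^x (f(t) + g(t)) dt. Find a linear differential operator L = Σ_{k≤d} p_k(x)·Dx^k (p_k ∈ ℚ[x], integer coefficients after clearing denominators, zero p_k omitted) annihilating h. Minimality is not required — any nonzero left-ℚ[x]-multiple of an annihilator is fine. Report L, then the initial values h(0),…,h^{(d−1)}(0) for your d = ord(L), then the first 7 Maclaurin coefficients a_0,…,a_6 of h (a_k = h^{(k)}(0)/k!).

L = 4·Dx^2 + (6 + 8·x)·Dx^3 + (1 + 3·x + 2·x^2)·Dx^4  (order 4).
h: a_k = 0, 0, 4, -2, 5/3, -9/5, 34/15, …
ICs: h(0) = 0, h′(0) = 0, h′′(0) = 8, h′′′(0) = -12.

f: a_k = 0, 4, -2, 4/3, -1, 4/5, -2/3, …
g: a_k = 0, 4, -4, 16/3, -8, 64/5, -64/3, …
f+g: L₀ = lclm(L_f,L_g), ord ≤ 2+2.
h=∫₀ˣh₀: take L = L₀·Dx.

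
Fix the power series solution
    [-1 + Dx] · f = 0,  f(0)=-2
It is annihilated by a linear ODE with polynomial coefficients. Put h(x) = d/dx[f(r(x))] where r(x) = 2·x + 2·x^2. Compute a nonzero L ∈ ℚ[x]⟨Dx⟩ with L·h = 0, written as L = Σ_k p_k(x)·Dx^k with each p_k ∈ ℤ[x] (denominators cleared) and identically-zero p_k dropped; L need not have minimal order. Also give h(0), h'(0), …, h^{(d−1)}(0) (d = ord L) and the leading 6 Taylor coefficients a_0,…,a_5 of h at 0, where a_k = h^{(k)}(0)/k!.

f: a_k = -2, -2, -1, -1/3, -1/12, -1/60, …
f∘r: x↦r, Dx↦Dx/r' in L_f ⇒ L₀.
Differentiate: ansatz ord ≤ ord L₀ ⇒ L.
L = (4 + 8·x + 8·x^2) + (-1 - 2·x)·Dx  (order 1).
h: a_k = -4, -16, -32, -160/3, -208/3, -1216/15, …
ICs: h(0) = -4.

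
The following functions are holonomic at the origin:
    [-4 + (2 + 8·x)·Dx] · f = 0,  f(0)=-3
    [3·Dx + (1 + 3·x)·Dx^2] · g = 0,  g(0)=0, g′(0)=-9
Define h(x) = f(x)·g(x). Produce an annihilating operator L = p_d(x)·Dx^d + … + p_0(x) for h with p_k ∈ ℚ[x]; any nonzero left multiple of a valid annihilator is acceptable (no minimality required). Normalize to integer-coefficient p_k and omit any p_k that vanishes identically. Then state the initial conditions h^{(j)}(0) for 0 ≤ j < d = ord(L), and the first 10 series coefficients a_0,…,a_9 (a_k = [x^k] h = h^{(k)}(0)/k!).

f: a_k = -3, -6, 6, -12, 30, -84, 252, -792, 2574, -8580, …
g: a_k = 0, -9, 27/2, -27, 243/4, -729/5, 729/2, -6561/7, 19683/8, -6561, …
L₀ := L_f ⊗_s L_g (sym. prod.), ord ≤ 2.
L = (6 + 12·x) + (-1 - 4·x)·Dx + (1 + 11·x + 40·x^2 + 48·x^3)·Dx^2  (order 2).
h: a_k = 0, 27, 27/2, -54, 675/4, -5211/10, 8154/5, -181683/35, 4703913/280, -1546047/28, …
ICs: h(0) = 0, h′(0) = 27.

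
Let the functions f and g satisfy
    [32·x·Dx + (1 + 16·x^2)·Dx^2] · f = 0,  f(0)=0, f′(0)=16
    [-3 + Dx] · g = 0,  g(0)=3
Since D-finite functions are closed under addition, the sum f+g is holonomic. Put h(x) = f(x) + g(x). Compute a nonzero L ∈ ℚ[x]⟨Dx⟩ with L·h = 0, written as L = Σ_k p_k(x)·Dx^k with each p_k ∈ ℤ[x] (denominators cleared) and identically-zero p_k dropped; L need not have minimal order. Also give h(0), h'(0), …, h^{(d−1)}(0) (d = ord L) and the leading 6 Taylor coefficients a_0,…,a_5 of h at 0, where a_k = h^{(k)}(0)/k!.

L = (96 - 288·x - 4608·x^2 - 4608·x^3)·Dx + (-41 + 1248·x^2 - 2304·x^4)·Dx^2 + (3 + 32·x + 96·x^2 + 512·x^3 + 768·x^4)·Dx^3  (order 3).
h: a_k = 3, 25, 27/2, -431/6, 81/8, 33011/40, …
ICs: h(0) = 3, h′(0) = 25, h′′(0) = 27.

f: a_k = 0, 16, 0, -256/3, 0, 4096/5, …
g: a_k = 3, 9, 27/2, 27/2, 81/8, 243/40, …
Sum ⇒ L₀ = lclm(L_f,L_g) in ℚ(x)⟨Dx⟩.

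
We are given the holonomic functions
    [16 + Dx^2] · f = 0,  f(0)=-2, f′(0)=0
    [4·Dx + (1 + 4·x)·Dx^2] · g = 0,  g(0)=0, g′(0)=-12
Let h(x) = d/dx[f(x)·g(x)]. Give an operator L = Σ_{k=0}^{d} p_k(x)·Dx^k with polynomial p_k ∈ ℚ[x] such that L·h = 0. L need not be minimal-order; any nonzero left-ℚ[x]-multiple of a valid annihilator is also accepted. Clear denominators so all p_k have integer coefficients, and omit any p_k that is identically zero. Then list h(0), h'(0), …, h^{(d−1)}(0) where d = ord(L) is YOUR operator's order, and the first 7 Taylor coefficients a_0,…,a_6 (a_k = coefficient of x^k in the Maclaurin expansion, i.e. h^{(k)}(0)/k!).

f: a_k = -2, 0, 16, 0, -64/3, 0, 512/45, …
g: a_k = 0, -12, 24, -64, 192, -3072/5, 2048, …
Product ⇒ symmetric product L₀, ord ≤ 4.
Derive L from L₀ (diff closure).
L = (-6400 - 45056·x - 172032·x^2 + 196608·x^3 + 2818048·x^4 + 6291456·x^5 + 4194304·x^6) + (-1536 - 8192·x + 20480·x^2 + 245760·x^3 + 655360·x^4 + 524288·x^5)·Dx + (-448 - 2816·x - 3584·x^2 + 73728·x^3 + 401408·x^4 + 786432·x^5 + 524288·x^6)·Dx^2 + (-96 - 512·x + 1280·x^2 + 15360·x^3 + 40960·x^4 + 32768·x^5)·Dx^3 + (-3 + 448·x^2 + 3840·x^3 + 14080·x^4 + 24576·x^5 + 16384·x^6)·Dx^4  (order 4).
h: a_k = 24, -96, -192, 0, 2304, -9216, 190464/5, …
ICs: h(0) = 24, h′(0) = -96, h′′(0) = -384, h′′′(0) = 0.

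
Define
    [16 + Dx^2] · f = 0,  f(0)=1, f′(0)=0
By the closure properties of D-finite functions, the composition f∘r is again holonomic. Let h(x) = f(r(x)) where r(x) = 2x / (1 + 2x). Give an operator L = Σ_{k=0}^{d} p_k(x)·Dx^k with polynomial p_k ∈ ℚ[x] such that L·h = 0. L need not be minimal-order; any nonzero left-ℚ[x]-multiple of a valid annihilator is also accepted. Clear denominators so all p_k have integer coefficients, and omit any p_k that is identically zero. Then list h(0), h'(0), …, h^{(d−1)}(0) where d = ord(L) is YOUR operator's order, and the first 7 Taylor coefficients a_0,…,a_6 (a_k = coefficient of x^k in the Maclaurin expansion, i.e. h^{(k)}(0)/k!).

f: a_k = 1, 0, -8, 0, 32/3, 0, -256/45, …
Substitute x→r, Dx→(1/r')Dx; clear ⇒ L₀.
L = 64 + (4 + 24·x + 48·x^2 + 32·x^3)·Dx + (1 + 8·x + 24·x^2 + 32·x^3 + 16·x^4)·Dx^2  (order 2).
h: a_k = 1, 0, -32, 128, -640/3, -1024/3, 175616/45, …
ICs: h(0) = 1, h′(0) = 0.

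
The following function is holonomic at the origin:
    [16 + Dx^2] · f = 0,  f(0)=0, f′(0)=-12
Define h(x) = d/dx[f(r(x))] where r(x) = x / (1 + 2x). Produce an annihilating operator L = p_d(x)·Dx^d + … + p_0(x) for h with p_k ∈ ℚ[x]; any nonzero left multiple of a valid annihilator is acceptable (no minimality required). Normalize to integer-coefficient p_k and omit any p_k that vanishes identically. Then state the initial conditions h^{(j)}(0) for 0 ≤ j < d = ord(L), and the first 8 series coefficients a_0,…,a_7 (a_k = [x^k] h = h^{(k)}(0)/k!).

f: a_k = 0, -12, 0, 32, 0, -128/5, 0, 1024/105, …
f∘r: x↦r, Dx↦Dx/r' in L_f ⇒ L₀.
h=h₀': d/dx-closure on L₀ ⇒ L.
L = (40 + 96·x + 96·x^2) + (12 + 72·x + 144·x^2 + 96·x^3)·Dx + (1 + 8·x + 24·x^2 + 32·x^3 + 16·x^4)·Dx^2  (order 2).
h: a_k = -12, 48, -48, -384, 2752, -11520, 565504/15, -1552384/15, …
ICs: h(0) = -12, h′(0) = 48.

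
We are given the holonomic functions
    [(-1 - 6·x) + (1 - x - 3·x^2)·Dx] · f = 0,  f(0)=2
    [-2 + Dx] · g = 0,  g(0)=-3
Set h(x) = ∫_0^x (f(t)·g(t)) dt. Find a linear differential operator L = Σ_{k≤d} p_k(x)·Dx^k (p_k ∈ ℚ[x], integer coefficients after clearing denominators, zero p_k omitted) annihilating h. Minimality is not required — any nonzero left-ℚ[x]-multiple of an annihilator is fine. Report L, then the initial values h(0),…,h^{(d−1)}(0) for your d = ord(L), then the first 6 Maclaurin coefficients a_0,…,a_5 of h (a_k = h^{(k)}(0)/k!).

f: a_k = 2, 2, 8, 14, 38, 80, …
g: a_k = -3, -6, -6, -4, -2, -4/5, …
h₀=f·g: eliminate ⇒ L₀, order ≤ 1·1.
h=∫₀ˣh₀: take L = L₀·Dx.
L = (3 + 4·x - 6·x^2)·Dx + (-1 + x + 3·x^2)·Dx^2  (order 2).
h: a_k = 0, -6, -9, -16, -55/2, -258/5, …
ICs: h(0) = 0, h′(0) = -6.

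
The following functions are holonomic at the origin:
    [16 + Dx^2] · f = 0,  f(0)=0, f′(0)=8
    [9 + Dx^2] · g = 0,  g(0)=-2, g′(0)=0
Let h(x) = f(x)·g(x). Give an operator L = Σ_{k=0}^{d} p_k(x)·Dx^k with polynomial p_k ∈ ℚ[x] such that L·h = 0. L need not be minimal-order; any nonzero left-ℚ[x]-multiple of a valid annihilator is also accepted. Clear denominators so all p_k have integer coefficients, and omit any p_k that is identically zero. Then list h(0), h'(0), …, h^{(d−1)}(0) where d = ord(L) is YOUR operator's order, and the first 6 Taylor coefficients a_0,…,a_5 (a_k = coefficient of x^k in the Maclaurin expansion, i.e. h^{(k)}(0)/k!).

L = 49 + 50·Dx^2 + Dx^4  (order 4).
h: a_k = 0, -16, 0, 344/3, 0, -4202/15, …
ICs: h(0) = 0, h′(0) = -16, h′′(0) = 0, h′′′(0) = 688.

f: a_k = 0, 8, 0, -64/3, 0, 256/15, …
g: a_k = -2, 0, 9, 0, -27/4, 0, …
f·g: L₀ = L_f ⊗_s L_g, ord ≤ 2·2.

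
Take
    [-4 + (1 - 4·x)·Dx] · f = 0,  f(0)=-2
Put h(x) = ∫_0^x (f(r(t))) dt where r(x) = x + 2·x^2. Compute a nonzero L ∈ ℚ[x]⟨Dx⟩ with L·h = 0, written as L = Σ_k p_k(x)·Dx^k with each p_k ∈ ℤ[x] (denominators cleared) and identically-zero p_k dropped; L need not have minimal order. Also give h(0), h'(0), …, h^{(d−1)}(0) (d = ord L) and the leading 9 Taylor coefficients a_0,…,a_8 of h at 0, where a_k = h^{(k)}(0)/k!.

f: a_k = -2, -8, -32, -128, -512, -2048, -8192, -32768, -131072, …
f∘r: x↦r, Dx↦Dx/r' in L_f ⇒ L₀.
Integrate: L := L₀·Dx.
L = (4 + 16·x)·Dx + (-1 + 4·x + 8·x^2)·Dx^2  (order 2).
h: a_k = 0, -2, -4, -16, -64, -1408/5, -1280, -41984/7, -28672, …
ICs: h(0) = 0, h′(0) = -2.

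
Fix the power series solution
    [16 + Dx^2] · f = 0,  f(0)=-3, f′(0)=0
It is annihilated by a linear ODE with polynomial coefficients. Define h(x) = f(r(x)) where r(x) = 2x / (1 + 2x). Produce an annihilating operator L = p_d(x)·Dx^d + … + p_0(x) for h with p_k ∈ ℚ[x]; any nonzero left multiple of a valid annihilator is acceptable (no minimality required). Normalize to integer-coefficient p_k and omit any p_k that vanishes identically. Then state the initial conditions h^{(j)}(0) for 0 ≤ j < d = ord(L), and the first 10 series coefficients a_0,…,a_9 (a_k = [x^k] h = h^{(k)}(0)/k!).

L = 64 + (4 + 24·x + 48·x^2 + 32·x^3)·Dx + (1 + 8·x + 24·x^2 + 32·x^3 + 16·x^4)·Dx^2  (order 2).
h: a_k = -3, 0, 96, -384, 640, 1024, -175616/15, 251904/5, -3217408/21, 36732928/105, …
ICs: h(0) = -3, h′(0) = 0.

f: a_k = -3, 0, 24, 0, -32, 0, 256/15, 0, -512/105, 0, …
h₀=f(r): pull back L_f along r ⇒ L₀.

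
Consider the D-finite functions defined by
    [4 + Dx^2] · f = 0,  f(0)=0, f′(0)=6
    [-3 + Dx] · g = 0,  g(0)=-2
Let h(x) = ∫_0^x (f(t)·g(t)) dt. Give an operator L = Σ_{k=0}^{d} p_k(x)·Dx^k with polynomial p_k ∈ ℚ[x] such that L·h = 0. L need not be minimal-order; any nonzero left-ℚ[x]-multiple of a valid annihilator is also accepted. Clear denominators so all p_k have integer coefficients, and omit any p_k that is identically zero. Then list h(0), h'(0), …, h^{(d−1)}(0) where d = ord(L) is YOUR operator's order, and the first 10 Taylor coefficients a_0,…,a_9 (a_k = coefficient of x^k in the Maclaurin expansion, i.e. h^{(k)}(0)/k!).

f: a_k = 0, 6, 0, -4, 0, 4/5, 0, -8/105, 0, 4/945, …
g: a_k = -2, -6, -9, -9, -27/4, -81/20, -81/40, -243/280, -729/2240, -243/2240, …
h₀=f·g: eliminate ⇒ L₀, order ≤ 2·1.
∫: right-multiply L₀ by Dx.
L = 13·Dx - 6·Dx^2 + Dx^3  (order 3).
h: a_k = 0, 0, -6, -12, -23/2, -6, -61/60, 69/70, 3277/3360, 17/36, …
ICs: h(0) = 0, h′(0) = 0, h′′(0) = -12.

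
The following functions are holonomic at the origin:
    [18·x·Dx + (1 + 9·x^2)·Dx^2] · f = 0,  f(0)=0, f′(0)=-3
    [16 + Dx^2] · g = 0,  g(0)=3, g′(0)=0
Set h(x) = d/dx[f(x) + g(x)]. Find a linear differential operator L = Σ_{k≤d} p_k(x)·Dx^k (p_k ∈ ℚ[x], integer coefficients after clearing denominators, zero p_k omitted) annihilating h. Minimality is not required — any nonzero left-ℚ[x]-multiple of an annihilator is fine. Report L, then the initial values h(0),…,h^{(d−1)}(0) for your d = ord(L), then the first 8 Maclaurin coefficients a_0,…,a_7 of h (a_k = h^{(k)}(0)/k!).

L = (-13248·x + 181440·x^3 + 186624·x^5) + (-16 + 6048·x^2 + 66096·x^4 + 93312·x^6)·Dx + (-828·x + 11340·x^3 + 11664·x^5)·Dx^2 + (-1 + 378·x^2 + 4131·x^4 + 5832·x^6)·Dx^3  (order 3).
h: a_k = -3, -48, 27, 128, -243, -512/5, 2187, 4096/105, …
ICs: h(0) = -3, h′(0) = -48, h′′(0) = 54.

f: a_k = 0, -3, 0, 9, 0, -243/5, 0, 2187/7, …
g: a_k = 3, 0, -24, 0, 32, 0, -256/15, 0, …
L₀ := lclm(L_f,L_g); ord L₀ ≤ 2+2.
h=h₀': d/dx-closure on L₀ ⇒ L.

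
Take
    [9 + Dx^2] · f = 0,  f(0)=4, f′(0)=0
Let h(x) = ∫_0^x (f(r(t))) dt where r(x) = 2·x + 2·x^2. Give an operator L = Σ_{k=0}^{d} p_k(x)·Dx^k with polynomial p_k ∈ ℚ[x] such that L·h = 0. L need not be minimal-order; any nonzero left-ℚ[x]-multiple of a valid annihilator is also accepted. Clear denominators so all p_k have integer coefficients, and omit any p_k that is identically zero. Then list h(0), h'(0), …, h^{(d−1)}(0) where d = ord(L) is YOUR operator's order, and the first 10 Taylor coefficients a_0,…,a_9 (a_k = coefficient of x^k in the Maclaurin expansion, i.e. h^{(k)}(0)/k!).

L = (36 + 216·x + 432·x^2 + 288·x^3)·Dx - 2·Dx^2 + (1 + 2·x)·Dx^3  (order 3).
h: a_k = 0, 4, 0, -24, -36, 144/5, 144, 5184/35, -432/5, -13632/35, …
ICs: h(0) = 0, h′(0) = 4, h′′(0) = 0.

f: a_k = 4, 0, -18, 0, 27/2, 0, -81/20, 0, 729/1120, 0, …
h₀=f(r): pull back L_f along r ⇒ L₀.
h=∫₀ˣh₀: take L = L₀·Dx.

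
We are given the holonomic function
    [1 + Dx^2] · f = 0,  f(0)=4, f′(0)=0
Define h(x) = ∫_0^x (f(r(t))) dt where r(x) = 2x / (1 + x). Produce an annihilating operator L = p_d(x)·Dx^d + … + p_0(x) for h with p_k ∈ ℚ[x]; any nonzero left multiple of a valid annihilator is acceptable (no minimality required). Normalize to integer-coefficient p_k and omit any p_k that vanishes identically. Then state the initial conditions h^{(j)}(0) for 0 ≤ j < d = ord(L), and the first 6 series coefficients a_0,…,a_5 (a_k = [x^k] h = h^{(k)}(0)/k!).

L = 4·Dx + (2 + 6·x + 6·x^2 + 2·x^3)·Dx^2 + (1 + 4·x + 6·x^2 + 4·x^3 + x^4)·Dx^3  (order 3).
h: a_k = 0, 4, 0, -8/3, 4, -64/15, …
ICs: h(0) = 0, h′(0) = 4, h′′(0) = 0.

f: a_k = 4, 0, -2, 0, 1/6, 0, …
h₀=f(r): pull back L_f along r ⇒ L₀.
∫: right-multiply L₀ by Dx.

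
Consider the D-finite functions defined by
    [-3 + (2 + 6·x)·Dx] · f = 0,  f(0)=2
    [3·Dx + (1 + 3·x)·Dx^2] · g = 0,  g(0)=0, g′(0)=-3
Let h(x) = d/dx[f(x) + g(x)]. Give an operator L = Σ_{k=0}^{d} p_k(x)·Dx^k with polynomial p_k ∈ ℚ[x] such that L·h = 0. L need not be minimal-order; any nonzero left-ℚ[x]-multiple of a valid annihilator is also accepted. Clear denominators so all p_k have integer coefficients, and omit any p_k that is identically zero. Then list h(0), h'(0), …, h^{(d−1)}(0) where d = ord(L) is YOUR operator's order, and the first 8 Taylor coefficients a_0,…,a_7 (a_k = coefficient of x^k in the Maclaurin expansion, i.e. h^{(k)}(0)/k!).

L = 9 + (15 + 45·x)·Dx + (2 + 12·x + 18·x^2)·Dx^2  (order 2).
h: a_k = 0, 9/2, -135/8, 891/16, -22599/128, 140697/256, -1734291/1024, 10622259/2048, …
ICs: h(0) = 0, h′(0) = 9/2.

f: a_k = 2, 3, -9/4, 27/8, -405/64, 1701/128, -15309/512, 72171/1024, …
g: a_k = 0, -3, 9/2, -9, 81/4, -243/5, 243/2, -2187/7, …
L₀ := lclm(L_f,L_g); ord L₀ ≤ 1+2.
Derive L from L₀ (diff closure).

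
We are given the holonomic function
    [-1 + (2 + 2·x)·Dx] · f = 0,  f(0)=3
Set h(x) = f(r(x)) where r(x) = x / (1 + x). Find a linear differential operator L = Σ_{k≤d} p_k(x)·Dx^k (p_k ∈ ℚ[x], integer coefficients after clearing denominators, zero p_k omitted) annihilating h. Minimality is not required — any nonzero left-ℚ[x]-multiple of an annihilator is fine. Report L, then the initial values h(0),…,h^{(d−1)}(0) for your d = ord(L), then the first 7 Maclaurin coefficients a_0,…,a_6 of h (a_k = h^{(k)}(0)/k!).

f: a_k = 3, 3/2, -3/8, 3/16, -15/128, 21/256, -63/1024, …
Substitute x→r, Dx→(1/r')Dx; clear ⇒ L₀.
L = -1 + (2 + 6·x + 4·x^2)·Dx  (order 1).
h: a_k = 3, 3/2, -15/8, 39/16, -423/128, 1197/256, -7059/1024, …
ICs: h(0) = 3.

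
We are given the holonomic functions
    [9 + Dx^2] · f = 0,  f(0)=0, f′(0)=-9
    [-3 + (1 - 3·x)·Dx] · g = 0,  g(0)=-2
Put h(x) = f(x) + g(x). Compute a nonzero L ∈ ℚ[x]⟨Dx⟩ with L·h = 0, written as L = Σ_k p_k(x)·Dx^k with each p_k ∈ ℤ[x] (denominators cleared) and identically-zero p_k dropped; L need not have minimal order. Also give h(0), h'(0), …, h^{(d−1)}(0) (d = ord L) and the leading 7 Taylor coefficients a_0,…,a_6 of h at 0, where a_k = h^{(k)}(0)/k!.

L = (-63 + 54·x - 81·x^2) + (9 - 45·x + 81·x^2 - 81·x^3)·Dx + (-7 + 6·x - 9·x^2)·Dx^2 + (1 - 5·x + 9·x^2 - 9·x^3)·Dx^3  (order 3).
h: a_k = -2, -15, -18, -81/2, -162, -19683/40, -1458, …
ICs: h(0) = -2, h′(0) = -15, h′′(0) = -36.

f: a_k = 0, -9, 0, 27/2, 0, -243/40, 0, …
g: a_k = -2, -6, -18, -54, -162, -486, -1458, …
Weyl lclm of L_f,L_g ⇒ L₀ (ord ≤ 3).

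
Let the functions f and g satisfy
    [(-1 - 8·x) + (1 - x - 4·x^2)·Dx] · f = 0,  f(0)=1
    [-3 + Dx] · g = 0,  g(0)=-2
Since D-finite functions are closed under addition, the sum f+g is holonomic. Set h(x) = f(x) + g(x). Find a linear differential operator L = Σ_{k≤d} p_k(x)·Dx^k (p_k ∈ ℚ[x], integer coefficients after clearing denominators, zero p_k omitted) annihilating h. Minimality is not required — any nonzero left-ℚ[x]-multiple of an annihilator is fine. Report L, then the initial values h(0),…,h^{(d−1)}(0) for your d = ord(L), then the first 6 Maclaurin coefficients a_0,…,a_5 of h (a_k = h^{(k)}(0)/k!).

L = (-21 - 9·x - 396·x^2 - 288·x^3) + (1 + 42·x + 159·x^2 - 72·x^3 - 144·x^4)·Dx + (2 - 13·x - 9·x^2 + 56·x^3 + 48·x^4)·Dx^2  (order 2).
h: a_k = -1, -5, -4, 0, 89/4, 1219/20, …
ICs: h(0) = -1, h′(0) = -5.

f: a_k = 1, 1, 5, 9, 29, 65, …
g: a_k = -2, -6, -9, -9, -27/4, -81/20, …
Weyl lclm of L_f,L_g ⇒ L₀ (ord ≤ 2).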